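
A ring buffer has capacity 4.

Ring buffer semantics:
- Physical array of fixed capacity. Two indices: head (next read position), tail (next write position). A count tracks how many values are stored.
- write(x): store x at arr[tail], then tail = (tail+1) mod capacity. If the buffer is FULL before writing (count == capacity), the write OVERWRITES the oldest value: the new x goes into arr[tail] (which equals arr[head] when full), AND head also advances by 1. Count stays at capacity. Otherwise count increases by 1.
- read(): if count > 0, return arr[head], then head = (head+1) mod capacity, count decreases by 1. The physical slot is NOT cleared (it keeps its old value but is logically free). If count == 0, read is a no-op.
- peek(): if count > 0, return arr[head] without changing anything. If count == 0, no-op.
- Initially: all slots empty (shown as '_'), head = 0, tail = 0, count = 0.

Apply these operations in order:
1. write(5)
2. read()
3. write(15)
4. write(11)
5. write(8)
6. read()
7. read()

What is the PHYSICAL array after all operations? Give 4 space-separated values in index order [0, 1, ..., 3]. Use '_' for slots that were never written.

After op 1 (write(5)): arr=[5 _ _ _] head=0 tail=1 count=1
After op 2 (read()): arr=[5 _ _ _] head=1 tail=1 count=0
After op 3 (write(15)): arr=[5 15 _ _] head=1 tail=2 count=1
After op 4 (write(11)): arr=[5 15 11 _] head=1 tail=3 count=2
After op 5 (write(8)): arr=[5 15 11 8] head=1 tail=0 count=3
After op 6 (read()): arr=[5 15 11 8] head=2 tail=0 count=2
After op 7 (read()): arr=[5 15 11 8] head=3 tail=0 count=1

Answer: 5 15 11 8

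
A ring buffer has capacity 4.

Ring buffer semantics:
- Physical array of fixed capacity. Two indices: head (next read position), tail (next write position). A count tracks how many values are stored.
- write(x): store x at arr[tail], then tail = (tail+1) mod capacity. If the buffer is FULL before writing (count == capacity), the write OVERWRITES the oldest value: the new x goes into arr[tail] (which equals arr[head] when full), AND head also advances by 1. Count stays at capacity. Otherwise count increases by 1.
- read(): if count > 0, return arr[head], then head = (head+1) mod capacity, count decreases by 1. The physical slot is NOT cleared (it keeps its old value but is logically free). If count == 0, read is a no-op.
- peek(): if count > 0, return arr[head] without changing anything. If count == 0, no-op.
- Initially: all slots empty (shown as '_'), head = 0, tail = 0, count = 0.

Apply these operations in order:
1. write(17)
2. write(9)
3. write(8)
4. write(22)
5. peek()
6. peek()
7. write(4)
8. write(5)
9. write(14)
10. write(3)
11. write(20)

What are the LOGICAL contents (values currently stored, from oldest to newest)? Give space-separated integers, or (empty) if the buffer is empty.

After op 1 (write(17)): arr=[17 _ _ _] head=0 tail=1 count=1
After op 2 (write(9)): arr=[17 9 _ _] head=0 tail=2 count=2
After op 3 (write(8)): arr=[17 9 8 _] head=0 tail=3 count=3
After op 4 (write(22)): arr=[17 9 8 22] head=0 tail=0 count=4
After op 5 (peek()): arr=[17 9 8 22] head=0 tail=0 count=4
After op 6 (peek()): arr=[17 9 8 22] head=0 tail=0 count=4
After op 7 (write(4)): arr=[4 9 8 22] head=1 tail=1 count=4
After op 8 (write(5)): arr=[4 5 8 22] head=2 tail=2 count=4
After op 9 (write(14)): arr=[4 5 14 22] head=3 tail=3 count=4
After op 10 (write(3)): arr=[4 5 14 3] head=0 tail=0 count=4
After op 11 (write(20)): arr=[20 5 14 3] head=1 tail=1 count=4

Answer: 5 14 3 20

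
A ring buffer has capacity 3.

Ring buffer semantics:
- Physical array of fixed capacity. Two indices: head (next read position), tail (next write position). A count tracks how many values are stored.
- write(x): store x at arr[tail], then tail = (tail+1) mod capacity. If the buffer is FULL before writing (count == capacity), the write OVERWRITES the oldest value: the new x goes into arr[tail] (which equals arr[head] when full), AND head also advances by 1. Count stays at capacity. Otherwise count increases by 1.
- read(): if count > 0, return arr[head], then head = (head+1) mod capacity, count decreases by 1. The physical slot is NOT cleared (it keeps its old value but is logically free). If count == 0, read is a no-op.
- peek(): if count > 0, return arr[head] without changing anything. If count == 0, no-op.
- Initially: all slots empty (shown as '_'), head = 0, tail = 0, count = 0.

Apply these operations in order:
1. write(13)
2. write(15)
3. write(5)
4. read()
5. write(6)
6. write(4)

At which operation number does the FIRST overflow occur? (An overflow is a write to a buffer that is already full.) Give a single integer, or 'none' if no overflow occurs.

Answer: 6

Derivation:
After op 1 (write(13)): arr=[13 _ _] head=0 tail=1 count=1
After op 2 (write(15)): arr=[13 15 _] head=0 tail=2 count=2
After op 3 (write(5)): arr=[13 15 5] head=0 tail=0 count=3
After op 4 (read()): arr=[13 15 5] head=1 tail=0 count=2
After op 5 (write(6)): arr=[6 15 5] head=1 tail=1 count=3
After op 6 (write(4)): arr=[6 4 5] head=2 tail=2 count=3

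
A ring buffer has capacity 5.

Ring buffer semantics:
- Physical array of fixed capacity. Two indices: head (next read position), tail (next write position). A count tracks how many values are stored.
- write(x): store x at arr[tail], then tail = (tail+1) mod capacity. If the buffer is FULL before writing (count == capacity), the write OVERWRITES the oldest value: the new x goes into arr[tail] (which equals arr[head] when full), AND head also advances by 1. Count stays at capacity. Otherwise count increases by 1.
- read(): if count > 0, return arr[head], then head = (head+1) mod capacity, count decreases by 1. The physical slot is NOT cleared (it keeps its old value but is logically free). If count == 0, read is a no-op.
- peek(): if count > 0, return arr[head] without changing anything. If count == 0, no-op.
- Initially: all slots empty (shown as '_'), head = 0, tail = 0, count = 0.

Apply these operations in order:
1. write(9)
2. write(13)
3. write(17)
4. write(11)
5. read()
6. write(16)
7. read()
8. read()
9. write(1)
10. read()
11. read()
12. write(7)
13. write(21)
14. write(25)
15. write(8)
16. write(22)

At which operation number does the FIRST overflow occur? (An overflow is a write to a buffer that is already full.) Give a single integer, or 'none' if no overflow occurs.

Answer: 16

Derivation:
After op 1 (write(9)): arr=[9 _ _ _ _] head=0 tail=1 count=1
After op 2 (write(13)): arr=[9 13 _ _ _] head=0 tail=2 count=2
After op 3 (write(17)): arr=[9 13 17 _ _] head=0 tail=3 count=3
After op 4 (write(11)): arr=[9 13 17 11 _] head=0 tail=4 count=4
After op 5 (read()): arr=[9 13 17 11 _] head=1 tail=4 count=3
After op 6 (write(16)): arr=[9 13 17 11 16] head=1 tail=0 count=4
After op 7 (read()): arr=[9 13 17 11 16] head=2 tail=0 count=3
After op 8 (read()): arr=[9 13 17 11 16] head=3 tail=0 count=2
After op 9 (write(1)): arr=[1 13 17 11 16] head=3 tail=1 count=3
After op 10 (read()): arr=[1 13 17 11 16] head=4 tail=1 count=2
After op 11 (read()): arr=[1 13 17 11 16] head=0 tail=1 count=1
After op 12 (write(7)): arr=[1 7 17 11 16] head=0 tail=2 count=2
After op 13 (write(21)): arr=[1 7 21 11 16] head=0 tail=3 count=3
After op 14 (write(25)): arr=[1 7 21 25 16] head=0 tail=4 count=4
After op 15 (write(8)): arr=[1 7 21 25 8] head=0 tail=0 count=5
After op 16 (write(22)): arr=[22 7 21 25 8] head=1 tail=1 count=5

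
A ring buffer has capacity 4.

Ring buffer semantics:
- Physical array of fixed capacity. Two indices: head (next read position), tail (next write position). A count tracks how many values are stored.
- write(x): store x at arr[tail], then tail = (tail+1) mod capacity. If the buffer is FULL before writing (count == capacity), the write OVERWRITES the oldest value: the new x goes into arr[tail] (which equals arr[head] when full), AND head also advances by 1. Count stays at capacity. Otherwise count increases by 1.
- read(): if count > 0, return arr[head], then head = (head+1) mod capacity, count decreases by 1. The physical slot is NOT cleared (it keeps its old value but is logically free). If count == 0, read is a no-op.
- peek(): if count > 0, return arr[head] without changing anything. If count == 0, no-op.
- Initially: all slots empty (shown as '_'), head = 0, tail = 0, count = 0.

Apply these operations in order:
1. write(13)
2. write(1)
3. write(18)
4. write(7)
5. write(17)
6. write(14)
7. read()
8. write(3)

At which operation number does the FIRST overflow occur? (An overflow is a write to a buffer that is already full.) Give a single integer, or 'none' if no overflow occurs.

After op 1 (write(13)): arr=[13 _ _ _] head=0 tail=1 count=1
After op 2 (write(1)): arr=[13 1 _ _] head=0 tail=2 count=2
After op 3 (write(18)): arr=[13 1 18 _] head=0 tail=3 count=3
After op 4 (write(7)): arr=[13 1 18 7] head=0 tail=0 count=4
After op 5 (write(17)): arr=[17 1 18 7] head=1 tail=1 count=4
After op 6 (write(14)): arr=[17 14 18 7] head=2 tail=2 count=4
After op 7 (read()): arr=[17 14 18 7] head=3 tail=2 count=3
After op 8 (write(3)): arr=[17 14 3 7] head=3 tail=3 count=4

Answer: 5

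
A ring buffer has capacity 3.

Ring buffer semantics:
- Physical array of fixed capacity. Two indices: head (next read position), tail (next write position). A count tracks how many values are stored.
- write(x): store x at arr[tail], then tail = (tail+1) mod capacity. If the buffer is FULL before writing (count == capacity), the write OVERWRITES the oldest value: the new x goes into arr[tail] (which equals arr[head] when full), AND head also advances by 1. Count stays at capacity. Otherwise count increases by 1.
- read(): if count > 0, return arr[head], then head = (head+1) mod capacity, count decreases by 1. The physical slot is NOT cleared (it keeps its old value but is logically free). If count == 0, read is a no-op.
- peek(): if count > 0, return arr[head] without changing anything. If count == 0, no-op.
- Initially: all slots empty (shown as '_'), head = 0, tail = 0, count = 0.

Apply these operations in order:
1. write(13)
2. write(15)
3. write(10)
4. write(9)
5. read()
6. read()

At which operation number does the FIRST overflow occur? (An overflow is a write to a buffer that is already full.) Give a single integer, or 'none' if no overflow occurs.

After op 1 (write(13)): arr=[13 _ _] head=0 tail=1 count=1
After op 2 (write(15)): arr=[13 15 _] head=0 tail=2 count=2
After op 3 (write(10)): arr=[13 15 10] head=0 tail=0 count=3
After op 4 (write(9)): arr=[9 15 10] head=1 tail=1 count=3
After op 5 (read()): arr=[9 15 10] head=2 tail=1 count=2
After op 6 (read()): arr=[9 15 10] head=0 tail=1 count=1

Answer: 4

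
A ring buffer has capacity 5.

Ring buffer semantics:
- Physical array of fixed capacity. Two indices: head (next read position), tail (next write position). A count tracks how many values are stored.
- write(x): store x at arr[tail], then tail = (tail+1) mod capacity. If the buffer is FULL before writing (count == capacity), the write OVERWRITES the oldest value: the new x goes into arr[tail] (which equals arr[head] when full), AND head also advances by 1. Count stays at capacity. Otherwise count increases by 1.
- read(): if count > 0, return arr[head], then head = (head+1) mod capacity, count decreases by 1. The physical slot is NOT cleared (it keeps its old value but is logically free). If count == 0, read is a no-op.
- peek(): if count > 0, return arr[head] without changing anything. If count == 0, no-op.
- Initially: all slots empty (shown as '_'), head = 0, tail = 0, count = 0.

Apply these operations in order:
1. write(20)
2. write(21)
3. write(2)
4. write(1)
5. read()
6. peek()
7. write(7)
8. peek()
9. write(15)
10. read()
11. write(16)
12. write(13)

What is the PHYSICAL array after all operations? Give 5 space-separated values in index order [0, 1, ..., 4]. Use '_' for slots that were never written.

Answer: 15 16 13 1 7

Derivation:
After op 1 (write(20)): arr=[20 _ _ _ _] head=0 tail=1 count=1
After op 2 (write(21)): arr=[20 21 _ _ _] head=0 tail=2 count=2
After op 3 (write(2)): arr=[20 21 2 _ _] head=0 tail=3 count=3
After op 4 (write(1)): arr=[20 21 2 1 _] head=0 tail=4 count=4
After op 5 (read()): arr=[20 21 2 1 _] head=1 tail=4 count=3
After op 6 (peek()): arr=[20 21 2 1 _] head=1 tail=4 count=3
After op 7 (write(7)): arr=[20 21 2 1 7] head=1 tail=0 count=4
After op 8 (peek()): arr=[20 21 2 1 7] head=1 tail=0 count=4
After op 9 (write(15)): arr=[15 21 2 1 7] head=1 tail=1 count=5
After op 10 (read()): arr=[15 21 2 1 7] head=2 tail=1 count=4
After op 11 (write(16)): arr=[15 16 2 1 7] head=2 tail=2 count=5
After op 12 (write(13)): arr=[15 16 13 1 7] head=3 tail=3 count=5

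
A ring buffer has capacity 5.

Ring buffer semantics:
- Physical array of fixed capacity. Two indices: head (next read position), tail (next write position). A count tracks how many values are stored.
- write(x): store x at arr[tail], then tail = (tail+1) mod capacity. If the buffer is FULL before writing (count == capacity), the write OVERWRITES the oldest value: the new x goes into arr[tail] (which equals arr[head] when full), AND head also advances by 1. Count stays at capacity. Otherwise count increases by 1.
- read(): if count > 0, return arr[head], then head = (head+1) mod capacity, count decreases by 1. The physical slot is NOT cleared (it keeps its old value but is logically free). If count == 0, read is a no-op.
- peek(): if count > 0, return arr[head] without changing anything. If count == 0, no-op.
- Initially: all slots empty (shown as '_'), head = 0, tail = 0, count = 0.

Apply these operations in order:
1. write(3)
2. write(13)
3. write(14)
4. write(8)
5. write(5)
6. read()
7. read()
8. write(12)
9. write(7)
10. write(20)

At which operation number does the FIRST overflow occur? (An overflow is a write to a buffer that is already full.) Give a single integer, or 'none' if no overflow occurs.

Answer: 10

Derivation:
After op 1 (write(3)): arr=[3 _ _ _ _] head=0 tail=1 count=1
After op 2 (write(13)): arr=[3 13 _ _ _] head=0 tail=2 count=2
After op 3 (write(14)): arr=[3 13 14 _ _] head=0 tail=3 count=3
After op 4 (write(8)): arr=[3 13 14 8 _] head=0 tail=4 count=4
After op 5 (write(5)): arr=[3 13 14 8 5] head=0 tail=0 count=5
After op 6 (read()): arr=[3 13 14 8 5] head=1 tail=0 count=4
After op 7 (read()): arr=[3 13 14 8 5] head=2 tail=0 count=3
After op 8 (write(12)): arr=[12 13 14 8 5] head=2 tail=1 count=4
After op 9 (write(7)): arr=[12 7 14 8 5] head=2 tail=2 count=5
After op 10 (write(20)): arr=[12 7 20 8 5] head=3 tail=3 count=5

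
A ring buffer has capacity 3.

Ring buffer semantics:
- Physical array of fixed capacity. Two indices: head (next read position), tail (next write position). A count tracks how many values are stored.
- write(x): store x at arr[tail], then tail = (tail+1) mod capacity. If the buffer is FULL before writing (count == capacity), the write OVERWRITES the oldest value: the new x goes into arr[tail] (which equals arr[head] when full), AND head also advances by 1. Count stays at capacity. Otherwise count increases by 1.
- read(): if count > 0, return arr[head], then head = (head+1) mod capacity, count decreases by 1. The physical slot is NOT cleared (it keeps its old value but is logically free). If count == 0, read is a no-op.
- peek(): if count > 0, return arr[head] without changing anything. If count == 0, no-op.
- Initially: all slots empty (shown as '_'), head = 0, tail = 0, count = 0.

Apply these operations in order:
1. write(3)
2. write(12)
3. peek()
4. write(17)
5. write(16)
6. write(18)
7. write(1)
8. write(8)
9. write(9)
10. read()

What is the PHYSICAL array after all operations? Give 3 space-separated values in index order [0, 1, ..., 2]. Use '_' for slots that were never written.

After op 1 (write(3)): arr=[3 _ _] head=0 tail=1 count=1
After op 2 (write(12)): arr=[3 12 _] head=0 tail=2 count=2
After op 3 (peek()): arr=[3 12 _] head=0 tail=2 count=2
After op 4 (write(17)): arr=[3 12 17] head=0 tail=0 count=3
After op 5 (write(16)): arr=[16 12 17] head=1 tail=1 count=3
After op 6 (write(18)): arr=[16 18 17] head=2 tail=2 count=3
After op 7 (write(1)): arr=[16 18 1] head=0 tail=0 count=3
After op 8 (write(8)): arr=[8 18 1] head=1 tail=1 count=3
After op 9 (write(9)): arr=[8 9 1] head=2 tail=2 count=3
After op 10 (read()): arr=[8 9 1] head=0 tail=2 count=2

Answer: 8 9 1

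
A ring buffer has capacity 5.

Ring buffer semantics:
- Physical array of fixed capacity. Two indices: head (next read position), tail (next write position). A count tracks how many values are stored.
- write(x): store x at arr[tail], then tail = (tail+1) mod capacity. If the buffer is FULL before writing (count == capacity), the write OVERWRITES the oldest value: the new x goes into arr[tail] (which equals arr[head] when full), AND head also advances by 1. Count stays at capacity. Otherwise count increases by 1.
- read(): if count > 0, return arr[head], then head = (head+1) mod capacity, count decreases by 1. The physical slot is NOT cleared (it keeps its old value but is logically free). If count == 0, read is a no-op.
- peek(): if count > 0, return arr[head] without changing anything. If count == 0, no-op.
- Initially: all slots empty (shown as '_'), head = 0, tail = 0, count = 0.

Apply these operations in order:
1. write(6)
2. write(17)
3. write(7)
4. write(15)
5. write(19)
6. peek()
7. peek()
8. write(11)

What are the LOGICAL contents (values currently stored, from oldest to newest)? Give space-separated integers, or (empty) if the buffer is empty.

After op 1 (write(6)): arr=[6 _ _ _ _] head=0 tail=1 count=1
After op 2 (write(17)): arr=[6 17 _ _ _] head=0 tail=2 count=2
After op 3 (write(7)): arr=[6 17 7 _ _] head=0 tail=3 count=3
After op 4 (write(15)): arr=[6 17 7 15 _] head=0 tail=4 count=4
After op 5 (write(19)): arr=[6 17 7 15 19] head=0 tail=0 count=5
After op 6 (peek()): arr=[6 17 7 15 19] head=0 tail=0 count=5
After op 7 (peek()): arr=[6 17 7 15 19] head=0 tail=0 count=5
After op 8 (write(11)): arr=[11 17 7 15 19] head=1 tail=1 count=5

Answer: 17 7 15 19 11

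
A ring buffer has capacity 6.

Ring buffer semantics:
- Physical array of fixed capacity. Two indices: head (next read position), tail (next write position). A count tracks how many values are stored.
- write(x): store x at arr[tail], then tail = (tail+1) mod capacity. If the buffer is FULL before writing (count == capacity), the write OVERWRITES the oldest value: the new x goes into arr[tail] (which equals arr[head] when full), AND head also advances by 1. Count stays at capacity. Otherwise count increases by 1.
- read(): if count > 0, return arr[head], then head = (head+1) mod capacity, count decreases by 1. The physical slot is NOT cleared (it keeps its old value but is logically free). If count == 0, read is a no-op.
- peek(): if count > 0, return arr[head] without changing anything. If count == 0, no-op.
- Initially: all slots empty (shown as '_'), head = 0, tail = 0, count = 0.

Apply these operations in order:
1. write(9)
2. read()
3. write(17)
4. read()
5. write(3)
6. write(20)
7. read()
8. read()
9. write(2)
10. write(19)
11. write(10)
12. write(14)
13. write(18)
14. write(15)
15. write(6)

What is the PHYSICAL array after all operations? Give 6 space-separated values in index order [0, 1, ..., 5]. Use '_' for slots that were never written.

Answer: 10 14 18 15 6 19

Derivation:
After op 1 (write(9)): arr=[9 _ _ _ _ _] head=0 tail=1 count=1
After op 2 (read()): arr=[9 _ _ _ _ _] head=1 tail=1 count=0
After op 3 (write(17)): arr=[9 17 _ _ _ _] head=1 tail=2 count=1
After op 4 (read()): arr=[9 17 _ _ _ _] head=2 tail=2 count=0
After op 5 (write(3)): arr=[9 17 3 _ _ _] head=2 tail=3 count=1
After op 6 (write(20)): arr=[9 17 3 20 _ _] head=2 tail=4 count=2
After op 7 (read()): arr=[9 17 3 20 _ _] head=3 tail=4 count=1
After op 8 (read()): arr=[9 17 3 20 _ _] head=4 tail=4 count=0
After op 9 (write(2)): arr=[9 17 3 20 2 _] head=4 tail=5 count=1
After op 10 (write(19)): arr=[9 17 3 20 2 19] head=4 tail=0 count=2
After op 11 (write(10)): arr=[10 17 3 20 2 19] head=4 tail=1 count=3
After op 12 (write(14)): arr=[10 14 3 20 2 19] head=4 tail=2 count=4
After op 13 (write(18)): arr=[10 14 18 20 2 19] head=4 tail=3 count=5
After op 14 (write(15)): arr=[10 14 18 15 2 19] head=4 tail=4 count=6
After op 15 (write(6)): arr=[10 14 18 15 6 19] head=5 tail=5 count=6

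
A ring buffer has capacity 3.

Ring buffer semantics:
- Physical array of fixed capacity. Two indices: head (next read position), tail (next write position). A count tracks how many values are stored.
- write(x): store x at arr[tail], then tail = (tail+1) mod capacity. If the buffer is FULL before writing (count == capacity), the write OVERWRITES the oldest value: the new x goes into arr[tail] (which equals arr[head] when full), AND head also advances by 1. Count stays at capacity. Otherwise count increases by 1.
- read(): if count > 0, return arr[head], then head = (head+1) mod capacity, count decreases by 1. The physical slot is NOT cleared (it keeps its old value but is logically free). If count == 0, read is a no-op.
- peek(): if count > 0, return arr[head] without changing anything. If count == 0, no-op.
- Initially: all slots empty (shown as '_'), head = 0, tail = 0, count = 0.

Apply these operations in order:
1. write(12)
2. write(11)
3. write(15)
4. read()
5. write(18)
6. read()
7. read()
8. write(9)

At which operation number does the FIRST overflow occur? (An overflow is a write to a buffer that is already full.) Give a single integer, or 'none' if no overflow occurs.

Answer: none

Derivation:
After op 1 (write(12)): arr=[12 _ _] head=0 tail=1 count=1
After op 2 (write(11)): arr=[12 11 _] head=0 tail=2 count=2
After op 3 (write(15)): arr=[12 11 15] head=0 tail=0 count=3
After op 4 (read()): arr=[12 11 15] head=1 tail=0 count=2
After op 5 (write(18)): arr=[18 11 15] head=1 tail=1 count=3
After op 6 (read()): arr=[18 11 15] head=2 tail=1 count=2
After op 7 (read()): arr=[18 11 15] head=0 tail=1 count=1
After op 8 (write(9)): arr=[18 9 15] head=0 tail=2 count=2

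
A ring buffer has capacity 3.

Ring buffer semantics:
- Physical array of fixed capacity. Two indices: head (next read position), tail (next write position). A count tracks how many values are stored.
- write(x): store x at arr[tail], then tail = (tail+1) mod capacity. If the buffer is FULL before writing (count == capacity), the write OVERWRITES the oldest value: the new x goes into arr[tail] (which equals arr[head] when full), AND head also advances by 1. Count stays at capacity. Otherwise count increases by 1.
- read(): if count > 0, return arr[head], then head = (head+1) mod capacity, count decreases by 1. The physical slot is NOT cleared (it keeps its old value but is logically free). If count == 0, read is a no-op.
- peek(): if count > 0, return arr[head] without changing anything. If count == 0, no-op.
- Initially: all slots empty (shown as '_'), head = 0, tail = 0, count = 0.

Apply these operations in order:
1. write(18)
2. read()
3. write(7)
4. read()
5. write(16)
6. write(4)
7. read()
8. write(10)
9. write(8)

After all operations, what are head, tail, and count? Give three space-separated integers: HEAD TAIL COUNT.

After op 1 (write(18)): arr=[18 _ _] head=0 tail=1 count=1
After op 2 (read()): arr=[18 _ _] head=1 tail=1 count=0
After op 3 (write(7)): arr=[18 7 _] head=1 tail=2 count=1
After op 4 (read()): arr=[18 7 _] head=2 tail=2 count=0
After op 5 (write(16)): arr=[18 7 16] head=2 tail=0 count=1
After op 6 (write(4)): arr=[4 7 16] head=2 tail=1 count=2
After op 7 (read()): arr=[4 7 16] head=0 tail=1 count=1
After op 8 (write(10)): arr=[4 10 16] head=0 tail=2 count=2
After op 9 (write(8)): arr=[4 10 8] head=0 tail=0 count=3

Answer: 0 0 3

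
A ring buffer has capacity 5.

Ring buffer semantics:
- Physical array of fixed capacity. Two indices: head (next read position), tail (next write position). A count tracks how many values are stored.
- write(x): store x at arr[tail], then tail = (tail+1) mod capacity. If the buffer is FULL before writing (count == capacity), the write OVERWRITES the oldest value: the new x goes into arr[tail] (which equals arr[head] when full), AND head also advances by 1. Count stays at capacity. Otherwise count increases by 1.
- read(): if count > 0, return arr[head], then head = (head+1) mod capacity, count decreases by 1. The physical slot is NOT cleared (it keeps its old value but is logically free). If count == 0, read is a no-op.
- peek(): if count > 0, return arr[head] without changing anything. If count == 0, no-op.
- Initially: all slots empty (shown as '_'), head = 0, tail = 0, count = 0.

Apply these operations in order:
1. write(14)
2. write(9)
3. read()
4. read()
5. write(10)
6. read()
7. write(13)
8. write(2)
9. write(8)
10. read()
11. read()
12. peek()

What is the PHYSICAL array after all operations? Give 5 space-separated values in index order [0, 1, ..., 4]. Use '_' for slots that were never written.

After op 1 (write(14)): arr=[14 _ _ _ _] head=0 tail=1 count=1
After op 2 (write(9)): arr=[14 9 _ _ _] head=0 tail=2 count=2
After op 3 (read()): arr=[14 9 _ _ _] head=1 tail=2 count=1
After op 4 (read()): arr=[14 9 _ _ _] head=2 tail=2 count=0
After op 5 (write(10)): arr=[14 9 10 _ _] head=2 tail=3 count=1
After op 6 (read()): arr=[14 9 10 _ _] head=3 tail=3 count=0
After op 7 (write(13)): arr=[14 9 10 13 _] head=3 tail=4 count=1
After op 8 (write(2)): arr=[14 9 10 13 2] head=3 tail=0 count=2
After op 9 (write(8)): arr=[8 9 10 13 2] head=3 tail=1 count=3
After op 10 (read()): arr=[8 9 10 13 2] head=4 tail=1 count=2
After op 11 (read()): arr=[8 9 10 13 2] head=0 tail=1 count=1
After op 12 (peek()): arr=[8 9 10 13 2] head=0 tail=1 count=1

Answer: 8 9 10 13 2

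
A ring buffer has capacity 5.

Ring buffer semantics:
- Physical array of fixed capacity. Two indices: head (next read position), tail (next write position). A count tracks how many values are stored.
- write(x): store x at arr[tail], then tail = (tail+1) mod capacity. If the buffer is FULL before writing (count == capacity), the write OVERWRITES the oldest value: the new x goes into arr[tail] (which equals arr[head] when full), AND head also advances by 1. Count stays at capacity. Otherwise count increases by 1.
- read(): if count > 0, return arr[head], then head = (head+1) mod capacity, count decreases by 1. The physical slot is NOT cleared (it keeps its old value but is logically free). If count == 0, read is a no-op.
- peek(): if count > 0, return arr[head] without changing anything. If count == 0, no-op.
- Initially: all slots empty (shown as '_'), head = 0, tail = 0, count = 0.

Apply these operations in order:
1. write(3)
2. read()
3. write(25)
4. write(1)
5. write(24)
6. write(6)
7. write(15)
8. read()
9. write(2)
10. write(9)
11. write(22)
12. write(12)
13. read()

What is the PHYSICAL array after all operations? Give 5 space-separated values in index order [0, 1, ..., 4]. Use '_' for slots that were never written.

Answer: 15 2 9 22 12

Derivation:
After op 1 (write(3)): arr=[3 _ _ _ _] head=0 tail=1 count=1
After op 2 (read()): arr=[3 _ _ _ _] head=1 tail=1 count=0
After op 3 (write(25)): arr=[3 25 _ _ _] head=1 tail=2 count=1
After op 4 (write(1)): arr=[3 25 1 _ _] head=1 tail=3 count=2
After op 5 (write(24)): arr=[3 25 1 24 _] head=1 tail=4 count=3
After op 6 (write(6)): arr=[3 25 1 24 6] head=1 tail=0 count=4
After op 7 (write(15)): arr=[15 25 1 24 6] head=1 tail=1 count=5
After op 8 (read()): arr=[15 25 1 24 6] head=2 tail=1 count=4
After op 9 (write(2)): arr=[15 2 1 24 6] head=2 tail=2 count=5
After op 10 (write(9)): arr=[15 2 9 24 6] head=3 tail=3 count=5
After op 11 (write(22)): arr=[15 2 9 22 6] head=4 tail=4 count=5
After op 12 (write(12)): arr=[15 2 9 22 12] head=0 tail=0 count=5
After op 13 (read()): arr=[15 2 9 22 12] head=1 tail=0 count=4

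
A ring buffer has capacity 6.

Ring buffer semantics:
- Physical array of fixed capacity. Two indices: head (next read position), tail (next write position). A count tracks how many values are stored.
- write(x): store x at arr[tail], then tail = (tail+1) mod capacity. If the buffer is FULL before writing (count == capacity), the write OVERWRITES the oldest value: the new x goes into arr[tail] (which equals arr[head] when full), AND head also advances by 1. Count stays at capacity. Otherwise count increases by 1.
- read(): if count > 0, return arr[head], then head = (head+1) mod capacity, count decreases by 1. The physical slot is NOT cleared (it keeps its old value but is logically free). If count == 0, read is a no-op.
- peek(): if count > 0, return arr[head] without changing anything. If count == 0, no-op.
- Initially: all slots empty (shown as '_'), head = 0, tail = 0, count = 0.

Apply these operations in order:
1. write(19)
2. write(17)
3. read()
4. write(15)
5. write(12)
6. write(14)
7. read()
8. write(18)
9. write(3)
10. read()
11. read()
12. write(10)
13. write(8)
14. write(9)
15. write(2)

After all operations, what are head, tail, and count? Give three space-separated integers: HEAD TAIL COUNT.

After op 1 (write(19)): arr=[19 _ _ _ _ _] head=0 tail=1 count=1
After op 2 (write(17)): arr=[19 17 _ _ _ _] head=0 tail=2 count=2
After op 3 (read()): arr=[19 17 _ _ _ _] head=1 tail=2 count=1
After op 4 (write(15)): arr=[19 17 15 _ _ _] head=1 tail=3 count=2
After op 5 (write(12)): arr=[19 17 15 12 _ _] head=1 tail=4 count=3
After op 6 (write(14)): arr=[19 17 15 12 14 _] head=1 tail=5 count=4
After op 7 (read()): arr=[19 17 15 12 14 _] head=2 tail=5 count=3
After op 8 (write(18)): arr=[19 17 15 12 14 18] head=2 tail=0 count=4
After op 9 (write(3)): arr=[3 17 15 12 14 18] head=2 tail=1 count=5
After op 10 (read()): arr=[3 17 15 12 14 18] head=3 tail=1 count=4
After op 11 (read()): arr=[3 17 15 12 14 18] head=4 tail=1 count=3
After op 12 (write(10)): arr=[3 10 15 12 14 18] head=4 tail=2 count=4
After op 13 (write(8)): arr=[3 10 8 12 14 18] head=4 tail=3 count=5
After op 14 (write(9)): arr=[3 10 8 9 14 18] head=4 tail=4 count=6
After op 15 (write(2)): arr=[3 10 8 9 2 18] head=5 tail=5 count=6

Answer: 5 5 6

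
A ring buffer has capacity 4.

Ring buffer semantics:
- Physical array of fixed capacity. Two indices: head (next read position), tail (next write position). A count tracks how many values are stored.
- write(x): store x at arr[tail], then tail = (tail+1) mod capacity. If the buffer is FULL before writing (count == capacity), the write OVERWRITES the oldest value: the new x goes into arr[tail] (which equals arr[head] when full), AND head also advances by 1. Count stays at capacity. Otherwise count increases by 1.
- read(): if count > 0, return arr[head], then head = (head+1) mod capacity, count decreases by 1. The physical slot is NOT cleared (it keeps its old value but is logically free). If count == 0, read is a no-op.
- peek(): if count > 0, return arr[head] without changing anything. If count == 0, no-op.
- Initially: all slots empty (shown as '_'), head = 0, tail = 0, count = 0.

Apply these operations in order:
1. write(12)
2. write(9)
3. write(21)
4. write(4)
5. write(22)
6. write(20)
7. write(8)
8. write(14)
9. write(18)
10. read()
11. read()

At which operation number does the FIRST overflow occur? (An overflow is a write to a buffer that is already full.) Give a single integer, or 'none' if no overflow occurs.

After op 1 (write(12)): arr=[12 _ _ _] head=0 tail=1 count=1
After op 2 (write(9)): arr=[12 9 _ _] head=0 tail=2 count=2
After op 3 (write(21)): arr=[12 9 21 _] head=0 tail=3 count=3
After op 4 (write(4)): arr=[12 9 21 4] head=0 tail=0 count=4
After op 5 (write(22)): arr=[22 9 21 4] head=1 tail=1 count=4
After op 6 (write(20)): arr=[22 20 21 4] head=2 tail=2 count=4
After op 7 (write(8)): arr=[22 20 8 4] head=3 tail=3 count=4
After op 8 (write(14)): arr=[22 20 8 14] head=0 tail=0 count=4
After op 9 (write(18)): arr=[18 20 8 14] head=1 tail=1 count=4
After op 10 (read()): arr=[18 20 8 14] head=2 tail=1 count=3
After op 11 (read()): arr=[18 20 8 14] head=3 tail=1 count=2

Answer: 5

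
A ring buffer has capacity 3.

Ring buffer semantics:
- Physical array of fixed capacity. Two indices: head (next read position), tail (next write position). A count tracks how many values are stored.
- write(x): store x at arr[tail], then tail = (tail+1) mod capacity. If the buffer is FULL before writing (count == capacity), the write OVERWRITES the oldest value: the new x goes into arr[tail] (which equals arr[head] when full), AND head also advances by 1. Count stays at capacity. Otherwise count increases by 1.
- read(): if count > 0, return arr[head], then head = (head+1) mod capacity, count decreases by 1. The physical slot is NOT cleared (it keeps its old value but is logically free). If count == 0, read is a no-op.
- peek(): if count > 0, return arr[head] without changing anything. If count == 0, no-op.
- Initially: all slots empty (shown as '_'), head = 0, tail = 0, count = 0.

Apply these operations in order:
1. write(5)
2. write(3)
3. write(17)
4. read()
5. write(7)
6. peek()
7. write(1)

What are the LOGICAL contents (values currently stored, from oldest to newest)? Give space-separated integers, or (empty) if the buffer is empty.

Answer: 17 7 1

Derivation:
After op 1 (write(5)): arr=[5 _ _] head=0 tail=1 count=1
After op 2 (write(3)): arr=[5 3 _] head=0 tail=2 count=2
After op 3 (write(17)): arr=[5 3 17] head=0 tail=0 count=3
After op 4 (read()): arr=[5 3 17] head=1 tail=0 count=2
After op 5 (write(7)): arr=[7 3 17] head=1 tail=1 count=3
After op 6 (peek()): arr=[7 3 17] head=1 tail=1 count=3
After op 7 (write(1)): arr=[7 1 17] head=2 tail=2 count=3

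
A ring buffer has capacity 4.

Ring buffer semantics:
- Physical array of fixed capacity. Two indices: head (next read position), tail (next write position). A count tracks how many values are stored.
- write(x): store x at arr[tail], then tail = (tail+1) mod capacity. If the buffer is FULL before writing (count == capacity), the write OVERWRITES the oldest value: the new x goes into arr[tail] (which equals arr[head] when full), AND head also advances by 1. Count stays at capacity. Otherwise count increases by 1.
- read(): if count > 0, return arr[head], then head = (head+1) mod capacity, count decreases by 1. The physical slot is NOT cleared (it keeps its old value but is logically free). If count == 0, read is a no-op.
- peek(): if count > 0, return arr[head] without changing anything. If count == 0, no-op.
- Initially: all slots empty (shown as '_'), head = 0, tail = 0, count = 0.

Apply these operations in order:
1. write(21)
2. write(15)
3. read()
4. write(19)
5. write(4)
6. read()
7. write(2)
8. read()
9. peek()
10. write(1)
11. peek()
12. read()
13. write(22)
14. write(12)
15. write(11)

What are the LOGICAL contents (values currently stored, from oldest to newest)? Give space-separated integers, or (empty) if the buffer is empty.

After op 1 (write(21)): arr=[21 _ _ _] head=0 tail=1 count=1
After op 2 (write(15)): arr=[21 15 _ _] head=0 tail=2 count=2
After op 3 (read()): arr=[21 15 _ _] head=1 tail=2 count=1
After op 4 (write(19)): arr=[21 15 19 _] head=1 tail=3 count=2
After op 5 (write(4)): arr=[21 15 19 4] head=1 tail=0 count=3
After op 6 (read()): arr=[21 15 19 4] head=2 tail=0 count=2
After op 7 (write(2)): arr=[2 15 19 4] head=2 tail=1 count=3
After op 8 (read()): arr=[2 15 19 4] head=3 tail=1 count=2
After op 9 (peek()): arr=[2 15 19 4] head=3 tail=1 count=2
After op 10 (write(1)): arr=[2 1 19 4] head=3 tail=2 count=3
After op 11 (peek()): arr=[2 1 19 4] head=3 tail=2 count=3
After op 12 (read()): arr=[2 1 19 4] head=0 tail=2 count=2
After op 13 (write(22)): arr=[2 1 22 4] head=0 tail=3 count=3
After op 14 (write(12)): arr=[2 1 22 12] head=0 tail=0 count=4
After op 15 (write(11)): arr=[11 1 22 12] head=1 tail=1 count=4

Answer: 1 22 12 11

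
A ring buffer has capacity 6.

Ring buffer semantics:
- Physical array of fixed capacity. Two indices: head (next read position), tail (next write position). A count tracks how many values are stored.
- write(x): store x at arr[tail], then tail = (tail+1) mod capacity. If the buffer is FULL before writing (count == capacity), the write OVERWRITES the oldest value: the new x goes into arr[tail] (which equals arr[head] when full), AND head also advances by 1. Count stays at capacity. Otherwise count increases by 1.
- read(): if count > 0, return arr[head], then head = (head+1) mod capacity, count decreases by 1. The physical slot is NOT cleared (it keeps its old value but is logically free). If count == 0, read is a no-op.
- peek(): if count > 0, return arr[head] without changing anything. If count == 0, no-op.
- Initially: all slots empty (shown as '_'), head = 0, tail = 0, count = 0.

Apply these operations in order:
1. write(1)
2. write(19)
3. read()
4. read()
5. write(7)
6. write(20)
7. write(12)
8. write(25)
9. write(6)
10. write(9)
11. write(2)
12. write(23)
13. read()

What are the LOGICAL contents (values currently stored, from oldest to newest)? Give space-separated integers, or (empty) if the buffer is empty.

Answer: 25 6 9 2 23

Derivation:
After op 1 (write(1)): arr=[1 _ _ _ _ _] head=0 tail=1 count=1
After op 2 (write(19)): arr=[1 19 _ _ _ _] head=0 tail=2 count=2
After op 3 (read()): arr=[1 19 _ _ _ _] head=1 tail=2 count=1
After op 4 (read()): arr=[1 19 _ _ _ _] head=2 tail=2 count=0
After op 5 (write(7)): arr=[1 19 7 _ _ _] head=2 tail=3 count=1
After op 6 (write(20)): arr=[1 19 7 20 _ _] head=2 tail=4 count=2
After op 7 (write(12)): arr=[1 19 7 20 12 _] head=2 tail=5 count=3
After op 8 (write(25)): arr=[1 19 7 20 12 25] head=2 tail=0 count=4
After op 9 (write(6)): arr=[6 19 7 20 12 25] head=2 tail=1 count=5
After op 10 (write(9)): arr=[6 9 7 20 12 25] head=2 tail=2 count=6
After op 11 (write(2)): arr=[6 9 2 20 12 25] head=3 tail=3 count=6
After op 12 (write(23)): arr=[6 9 2 23 12 25] head=4 tail=4 count=6
After op 13 (read()): arr=[6 9 2 23 12 25] head=5 tail=4 count=5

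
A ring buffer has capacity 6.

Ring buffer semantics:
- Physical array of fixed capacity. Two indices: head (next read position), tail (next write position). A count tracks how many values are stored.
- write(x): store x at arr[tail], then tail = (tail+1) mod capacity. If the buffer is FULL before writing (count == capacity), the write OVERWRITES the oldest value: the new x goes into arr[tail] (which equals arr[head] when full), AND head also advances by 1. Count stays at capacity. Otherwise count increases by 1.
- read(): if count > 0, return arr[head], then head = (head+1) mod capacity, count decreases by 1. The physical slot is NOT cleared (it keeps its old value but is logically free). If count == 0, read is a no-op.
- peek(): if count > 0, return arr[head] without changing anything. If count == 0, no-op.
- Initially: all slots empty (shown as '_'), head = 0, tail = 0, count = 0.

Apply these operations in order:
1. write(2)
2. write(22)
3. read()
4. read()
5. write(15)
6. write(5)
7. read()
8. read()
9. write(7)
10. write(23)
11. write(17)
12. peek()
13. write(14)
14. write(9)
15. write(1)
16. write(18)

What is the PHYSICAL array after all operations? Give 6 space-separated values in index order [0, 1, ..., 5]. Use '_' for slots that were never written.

Answer: 17 14 9 1 18 23

Derivation:
After op 1 (write(2)): arr=[2 _ _ _ _ _] head=0 tail=1 count=1
After op 2 (write(22)): arr=[2 22 _ _ _ _] head=0 tail=2 count=2
After op 3 (read()): arr=[2 22 _ _ _ _] head=1 tail=2 count=1
After op 4 (read()): arr=[2 22 _ _ _ _] head=2 tail=2 count=0
After op 5 (write(15)): arr=[2 22 15 _ _ _] head=2 tail=3 count=1
After op 6 (write(5)): arr=[2 22 15 5 _ _] head=2 tail=4 count=2
After op 7 (read()): arr=[2 22 15 5 _ _] head=3 tail=4 count=1
After op 8 (read()): arr=[2 22 15 5 _ _] head=4 tail=4 count=0
After op 9 (write(7)): arr=[2 22 15 5 7 _] head=4 tail=5 count=1
After op 10 (write(23)): arr=[2 22 15 5 7 23] head=4 tail=0 count=2
After op 11 (write(17)): arr=[17 22 15 5 7 23] head=4 tail=1 count=3
After op 12 (peek()): arr=[17 22 15 5 7 23] head=4 tail=1 count=3
After op 13 (write(14)): arr=[17 14 15 5 7 23] head=4 tail=2 count=4
After op 14 (write(9)): arr=[17 14 9 5 7 23] head=4 tail=3 count=5
After op 15 (write(1)): arr=[17 14 9 1 7 23] head=4 tail=4 count=6
After op 16 (write(18)): arr=[17 14 9 1 18 23] head=5 tail=5 count=6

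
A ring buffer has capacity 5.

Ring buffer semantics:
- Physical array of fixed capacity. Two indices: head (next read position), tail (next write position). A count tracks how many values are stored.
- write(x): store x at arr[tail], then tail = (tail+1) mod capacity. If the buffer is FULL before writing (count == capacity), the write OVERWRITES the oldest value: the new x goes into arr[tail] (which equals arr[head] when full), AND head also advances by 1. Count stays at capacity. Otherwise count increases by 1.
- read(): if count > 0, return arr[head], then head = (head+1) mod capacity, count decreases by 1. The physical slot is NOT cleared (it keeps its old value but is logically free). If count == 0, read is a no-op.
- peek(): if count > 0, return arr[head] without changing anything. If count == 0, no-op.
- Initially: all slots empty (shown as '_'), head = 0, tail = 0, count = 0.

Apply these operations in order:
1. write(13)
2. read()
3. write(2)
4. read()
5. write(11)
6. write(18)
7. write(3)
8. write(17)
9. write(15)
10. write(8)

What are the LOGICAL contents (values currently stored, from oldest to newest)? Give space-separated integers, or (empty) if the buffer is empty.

Answer: 18 3 17 15 8

Derivation:
After op 1 (write(13)): arr=[13 _ _ _ _] head=0 tail=1 count=1
After op 2 (read()): arr=[13 _ _ _ _] head=1 tail=1 count=0
After op 3 (write(2)): arr=[13 2 _ _ _] head=1 tail=2 count=1
After op 4 (read()): arr=[13 2 _ _ _] head=2 tail=2 count=0
After op 5 (write(11)): arr=[13 2 11 _ _] head=2 tail=3 count=1
After op 6 (write(18)): arr=[13 2 11 18 _] head=2 tail=4 count=2
After op 7 (write(3)): arr=[13 2 11 18 3] head=2 tail=0 count=3
After op 8 (write(17)): arr=[17 2 11 18 3] head=2 tail=1 count=4
After op 9 (write(15)): arr=[17 15 11 18 3] head=2 tail=2 count=5
After op 10 (write(8)): arr=[17 15 8 18 3] head=3 tail=3 count=5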